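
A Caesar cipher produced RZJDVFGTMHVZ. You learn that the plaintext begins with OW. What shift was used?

From the crib: R(17)−O(14)=3, so the shift is 3.

3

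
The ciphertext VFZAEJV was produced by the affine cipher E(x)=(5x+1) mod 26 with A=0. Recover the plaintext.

EGKFLME

The inverse of 5 mod 26 is 21, since 5·21=105≡1. Apply D(y)=21·(y−1) mod 26:
V(21): 21·(21−1)=420≡4 → E
F(5): 21·(5−1)=84≡6 → G
Z(25): 21·(25−1)=504≡10 → K
A(0): 21·(0−1)=-21≡5 → F
E(4): 21·(4−1)=63≡11 → L
J(9): 21·(9−1)=168≡12 → M
V(21): 21·(21−1)=420≡4 → E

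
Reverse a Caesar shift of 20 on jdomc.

j(9): 9−20=-11≡15 → p
d(3): 3−20=-17≡9 → j
o(14): 14−20=-6≡20 → u
m(12): 12−20=-8≡18 → s
c(2): 2−20=-18≡8 → i

pjusi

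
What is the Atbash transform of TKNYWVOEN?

GPMBDELVM

T(19) → G(6)
K(10) → P(15)
N(13) → M(12)
Y(24) → B(1)
W(22) → D(3)
V(21) → E(4)
O(14) → L(11)
E(4) → V(21)
N(13) → M(12)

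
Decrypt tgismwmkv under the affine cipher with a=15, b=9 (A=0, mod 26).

sftlvnvhg

The inverse of 15 mod 26 is 7, since 15·7=105≡1. Apply D(y)=7·(y−9) mod 26:
t(19): 7·(19−9)=70≡18 → s
g(6): 7·(6−9)=-21≡5 → f
i(8): 7·(8−9)=-7≡19 → t
s(18): 7·(18−9)=63≡11 → l
m(12): 7·(12−9)=21 → v
w(22): 7·(22−9)=91≡13 → n
m(12): 7·(12−9)=21 → v
k(10): 7·(10−9)=7 → h
v(21): 7·(21−9)=84≡6 → g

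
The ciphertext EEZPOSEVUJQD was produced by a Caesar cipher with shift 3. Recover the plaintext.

E(4): 4−3=1 → B
E(4): 4−3=1 → B
Z(25): 25−3=22 → W
P(15): 15−3=12 → M
O(14): 14−3=11 → L
S(18): 18−3=15 → P
E(4): 4−3=1 → B
V(21): 21−3=18 → S
U(20): 20−3=17 → R
J(9): 9−3=6 → G
Q(16): 16−3=13 → N
D(3): 3−3=0 → A

BBWMLPBSRGNA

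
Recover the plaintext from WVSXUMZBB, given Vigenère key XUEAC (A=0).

ZBOXSPFXB

Repeat the key across the ciphertext: XUEACXUEA
W(22)−X(23): -1≡25 → Z
V(21)−U(20): 1 → B
S(18)−E(4): 14 → O
X(23)−A(0): 23 → X
U(20)−C(2): 18 → S
M(12)−X(23): -11≡15 → P
Z(25)−U(20): 5 → F
B(1)−E(4): -3≡23 → X
B(1)−A(0): 1 → B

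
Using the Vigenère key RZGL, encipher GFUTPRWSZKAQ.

XEAEGQCDQJGB

Repeat the key across the message: RZGLRZGLRZGL
G(6)+R(17): 23 → X
F(5)+Z(25): 30≡4 → E
U(20)+G(6): 26≡0 → A
T(19)+L(11): 30≡4 → E
P(15)+R(17): 32≡6 → G
R(17)+Z(25): 42≡16 → Q
W(22)+G(6): 28≡2 → C
S(18)+L(11): 29≡3 → D
Z(25)+R(17): 42≡16 → Q
K(10)+Z(25): 35≡9 → J
A(0)+G(6): 6 → G
Q(16)+L(11): 27≡1 → B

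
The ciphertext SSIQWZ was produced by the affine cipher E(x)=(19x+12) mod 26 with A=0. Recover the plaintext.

The inverse of 19 mod 26 is 11, since 19·11=209≡1. Apply D(y)=11·(y−12) mod 26:
S(18): 11·(18−12)=66≡14 → O
S(18): 11·(18−12)=66≡14 → O
I(8): 11·(8−12)=-44≡8 → I
Q(16): 11·(16−12)=44≡18 → S
W(22): 11·(22−12)=110≡6 → G
Z(25): 11·(25−12)=143≡13 → N

OOISGN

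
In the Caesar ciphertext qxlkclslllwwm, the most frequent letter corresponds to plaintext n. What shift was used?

24

The most frequent ciphertext letter is l (appears 5 times).
l is position 11; n is position 13.
Shift = -2≡24.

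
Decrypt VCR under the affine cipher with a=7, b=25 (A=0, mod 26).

The inverse of 7 mod 26 is 15, since 7·15=105≡1. Apply D(y)=15·(y−25) mod 26:
V(21): 15·(21−25)=-60≡18 → S
C(2): 15·(2−25)=-345≡19 → T
R(17): 15·(17−25)=-120≡10 → K

STK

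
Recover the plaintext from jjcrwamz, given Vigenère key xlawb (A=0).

mycvvdbz

Repeat the key across the ciphertext: xlawbxla
j(9)−x(23): -14≡12 → m
j(9)−l(11): -2≡24 → y
c(2)−a(0): 2 → c
r(17)−w(22): -5≡21 → v
w(22)−b(1): 21 → v
a(0)−x(23): -23≡3 → d
m(12)−l(11): 1 → b
z(25)−a(0): 25 → z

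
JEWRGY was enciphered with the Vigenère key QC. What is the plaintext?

Repeat the key across the ciphertext: QCQCQC
J(9)−Q(16): -7≡19 → T
E(4)−C(2): 2 → C
W(22)−Q(16): 6 → G
R(17)−C(2): 15 → P
G(6)−Q(16): -10≡16 → Q
Y(24)−C(2): 22 → W

TCGPQW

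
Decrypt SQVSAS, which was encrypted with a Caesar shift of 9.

S(18): 18−9=9 → J
Q(16): 16−9=7 → H
V(21): 21−9=12 → M
S(18): 18−9=9 → J
A(0): 0−9=-9≡17 → R
S(18): 18−9=9 → J

JHMJRJ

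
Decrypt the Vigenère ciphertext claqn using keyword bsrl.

btjfm

Repeat the key across the ciphertext: bsrlb
c(2)−b(1): 1 → b
l(11)−s(18): -7≡19 → t
a(0)−r(17): -17≡9 → j
q(16)−l(11): 5 → f
n(13)−b(1): 12 → m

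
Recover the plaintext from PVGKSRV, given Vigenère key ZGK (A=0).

Repeat the key across the ciphertext: ZGKZGKZ
P(15)−Z(25): -10≡16 → Q
V(21)−G(6): 15 → P
G(6)−K(10): -4≡22 → W
K(10)−Z(25): -15≡11 → L
S(18)−G(6): 12 → M
R(17)−K(10): 7 → H
V(21)−Z(25): -4≡22 → W

QPWLMHW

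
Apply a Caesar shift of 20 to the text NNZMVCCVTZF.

HHTGPWWPNTZ

N(13): 13+20=33≡7 → H
N(13): 13+20=33≡7 → H
Z(25): 25+20=45≡19 → T
M(12): 12+20=32≡6 → G
V(21): 21+20=41≡15 → P
C(2): 2+20=22 → W
C(2): 2+20=22 → W
V(21): 21+20=41≡15 → P
T(19): 19+20=39≡13 → N
Z(25): 25+20=45≡19 → T
F(5): 5+20=25 → Z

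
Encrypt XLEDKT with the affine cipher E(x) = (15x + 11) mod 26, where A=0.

X(23): 15·23+11=356≡18 → S
L(11): 15·11+11=176≡20 → U
E(4): 15·4+11=71≡19 → T
D(3): 15·3+11=56≡4 → E
K(10): 15·10+11=161≡5 → F
T(19): 15·19+11=296≡10 → K

SUTEFK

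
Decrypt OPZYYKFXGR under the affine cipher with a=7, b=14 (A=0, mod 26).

The inverse of 7 mod 26 is 15, since 7·15=105≡1. Apply D(y)=15·(y−14) mod 26:
O(14): 15·(14−14)=0 → A
P(15): 15·(15−14)=15 → P
Z(25): 15·(25−14)=165≡9 → J
Y(24): 15·(24−14)=150≡20 → U
Y(24): 15·(24−14)=150≡20 → U
K(10): 15·(10−14)=-60≡18 → S
F(5): 15·(5−14)=-135≡21 → V
X(23): 15·(23−14)=135≡5 → F
G(6): 15·(6−14)=-120≡10 → K
R(17): 15·(17−14)=45≡19 → T

APJUUSVFKT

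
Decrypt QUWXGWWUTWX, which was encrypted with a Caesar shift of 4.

MQSTCSSQPST

Q(16): 16−4=12 → M
U(20): 20−4=16 → Q
W(22): 22−4=18 → S
X(23): 23−4=19 → T
G(6): 6−4=2 → C
W(22): 22−4=18 → S
W(22): 22−4=18 → S
U(20): 20−4=16 → Q
T(19): 19−4=15 → P
W(22): 22−4=18 → S
X(23): 23−4=19 → T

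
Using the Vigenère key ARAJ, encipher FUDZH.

Repeat the key across the message: ARAJA
F(5)+A(0): 5 → F
U(20)+R(17): 37≡11 → L
D(3)+A(0): 3 → D
Z(25)+J(9): 34≡8 → I
H(7)+A(0): 7 → H

FLDIH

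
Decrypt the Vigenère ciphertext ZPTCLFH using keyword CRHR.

XYMLJOA

Repeat the key across the ciphertext: CRHRCRH
Z(25)−C(2): 23 → X
P(15)−R(17): -2≡24 → Y
T(19)−H(7): 12 → M
C(2)−R(17): -15≡11 → L
L(11)−C(2): 9 → J
F(5)−R(17): -12≡14 → O
H(7)−H(7): 0 → A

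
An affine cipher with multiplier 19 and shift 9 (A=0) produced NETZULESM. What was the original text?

The inverse of 19 mod 26 is 11, since 19·11=209≡1. Apply D(y)=11·(y−9) mod 26:
N(13): 11·(13−9)=44≡18 → S
E(4): 11·(4−9)=-55≡23 → X
T(19): 11·(19−9)=110≡6 → G
Z(25): 11·(25−9)=176≡20 → U
U(20): 11·(20−9)=121≡17 → R
L(11): 11·(11−9)=22 → W
E(4): 11·(4−9)=-55≡23 → X
S(18): 11·(18−9)=99≡21 → V
M(12): 11·(12−9)=33≡7 → H

SXGURWXVH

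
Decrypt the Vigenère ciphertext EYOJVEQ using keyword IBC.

Repeat the key across the ciphertext: IBCIBCI
E(4)−I(8): -4≡22 → W
Y(24)−B(1): 23 → X
O(14)−C(2): 12 → M
J(9)−I(8): 1 → B
V(21)−B(1): 20 → U
E(4)−C(2): 2 → C
Q(16)−I(8): 8 → I

WXMBUCI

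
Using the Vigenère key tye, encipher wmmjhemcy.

pkqcfifac

Repeat the key across the message: tyetyetye
w(22)+t(19): 41≡15 → p
m(12)+y(24): 36≡10 → k
m(12)+e(4): 16 → q
j(9)+t(19): 28≡2 → c
h(7)+y(24): 31≡5 → f
e(4)+e(4): 8 → i
m(12)+t(19): 31≡5 → f
c(2)+y(24): 26≡0 → a
y(24)+e(4): 28≡2 → c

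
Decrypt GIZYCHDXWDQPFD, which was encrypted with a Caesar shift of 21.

G(6): 6−21=-15≡11 → L
I(8): 8−21=-13≡13 → N
Z(25): 25−21=4 → E
Y(24): 24−21=3 → D
C(2): 2−21=-19≡7 → H
H(7): 7−21=-14≡12 → M
D(3): 3−21=-18≡8 → I
X(23): 23−21=2 → C
W(22): 22−21=1 → B
D(3): 3−21=-18≡8 → I
Q(16): 16−21=-5≡21 → V
P(15): 15−21=-6≡20 → U
F(5): 5−21=-16≡10 → K
D(3): 3−21=-18≡8 → I

LNEDHMICBIVUKI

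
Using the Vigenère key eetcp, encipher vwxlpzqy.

zaqnedur

Repeat the key across the message: eetcpeet
v(21)+e(4): 25 → z
w(22)+e(4): 26≡0 → a
x(23)+t(19): 42≡16 → q
l(11)+c(2): 13 → n
p(15)+p(15): 30≡4 → e
z(25)+e(4): 29≡3 → d
q(16)+e(4): 20 → u
y(24)+t(19): 43≡17 → r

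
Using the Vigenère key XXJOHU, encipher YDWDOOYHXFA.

VAFRVIVEGTH

Repeat the key across the message: XXJOHUXXJOH
Y(24)+X(23): 47≡21 → V
D(3)+X(23): 26≡0 → A
W(22)+J(9): 31≡5 → F
D(3)+O(14): 17 → R
O(14)+H(7): 21 → V
O(14)+U(20): 34≡8 → I
Y(24)+X(23): 47≡21 → V
H(7)+X(23): 30≡4 → E
X(23)+J(9): 32≡6 → G
F(5)+O(14): 19 → T
A(0)+H(7): 7 → H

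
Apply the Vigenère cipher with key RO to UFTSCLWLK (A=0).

Repeat the key across the message: ROROROROR
U(20)+R(17): 37≡11 → L
F(5)+O(14): 19 → T
T(19)+R(17): 36≡10 → K
S(18)+O(14): 32≡6 → G
C(2)+R(17): 19 → T
L(11)+O(14): 25 → Z
W(22)+R(17): 39≡13 → N
L(11)+O(14): 25 → Z
K(10)+R(17): 27≡1 → B

LTKGTZNZB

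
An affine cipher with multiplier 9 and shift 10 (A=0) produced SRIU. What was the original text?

YVUE

The inverse of 9 mod 26 is 3, since 9·3=27≡1. Apply D(y)=3·(y−10) mod 26:
S(18): 3·(18−10)=24 → Y
R(17): 3·(17−10)=21 → V
I(8): 3·(8−10)=-6≡20 → U
U(20): 3·(20−10)=30≡4 → E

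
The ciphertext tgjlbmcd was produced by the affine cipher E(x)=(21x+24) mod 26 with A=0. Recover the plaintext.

bodnpsuz

The inverse of 21 mod 26 is 5, since 21·5=105≡1. Apply D(y)=5·(y−24) mod 26:
t(19): 5·(19−24)=-25≡1 → b
g(6): 5·(6−24)=-90≡14 → o
j(9): 5·(9−24)=-75≡3 → d
l(11): 5·(11−24)=-65≡13 → n
b(1): 5·(1−24)=-115≡15 → p
m(12): 5·(12−24)=-60≡18 → s
c(2): 5·(2−24)=-110≡20 → u
d(3): 5·(3−24)=-105≡25 → z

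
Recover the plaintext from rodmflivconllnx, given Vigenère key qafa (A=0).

Repeat the key across the ciphertext: qafaqafaqafaqaf
r(17)−q(16): 1 → b
o(14)−a(0): 14 → o
d(3)−f(5): -2≡24 → y
m(12)−a(0): 12 → m
f(5)−q(16): -11≡15 → p
l(11)−a(0): 11 → l
i(8)−f(5): 3 → d
v(21)−a(0): 21 → v
c(2)−q(16): -14≡12 → m
o(14)−a(0): 14 → o
n(13)−f(5): 8 → i
l(11)−a(0): 11 → l
l(11)−q(16): -5≡21 → v
n(13)−a(0): 13 → n
x(23)−f(5): 18 → s

boympldvmoilvns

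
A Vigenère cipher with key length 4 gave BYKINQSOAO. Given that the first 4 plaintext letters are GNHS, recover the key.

VLDQ

Subtract each crib letter from the matching ciphertext letter (mod 26):
B(1)−G(6)=-5≡21 → V
Y(24)−N(13)=11 → L
K(10)−H(7)=3 → D
I(8)−S(18)=-10≡16 → Q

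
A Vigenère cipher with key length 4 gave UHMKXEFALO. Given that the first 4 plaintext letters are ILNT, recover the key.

Subtract each crib letter from the matching ciphertext letter (mod 26):
U(20)−I(8)=12 → M
H(7)−L(11)=-4≡22 → W
M(12)−N(13)=-1≡25 → Z
K(10)−T(19)=-9≡17 → R

MWZR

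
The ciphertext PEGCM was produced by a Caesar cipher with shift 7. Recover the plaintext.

P(15): 15−7=8 → I
E(4): 4−7=-3≡23 → X
G(6): 6−7=-1≡25 → Z
C(2): 2−7=-5≡21 → V
M(12): 12−7=5 → F

IXZVF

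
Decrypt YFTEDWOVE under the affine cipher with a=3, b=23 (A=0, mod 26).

The inverse of 3 mod 26 is 9, since 3·9=27≡1. Apply D(y)=9·(y−23) mod 26:
Y(24): 9·(24−23)=9 → J
F(5): 9·(5−23)=-162≡20 → U
T(19): 9·(19−23)=-36≡16 → Q
E(4): 9·(4−23)=-171≡11 → L
D(3): 9·(3−23)=-180≡2 → C
W(22): 9·(22−23)=-9≡17 → R
O(14): 9·(14−23)=-81≡23 → X
V(21): 9·(21−23)=-18≡8 → I
E(4): 9·(4−23)=-171≡11 → L

JUQLCRXIL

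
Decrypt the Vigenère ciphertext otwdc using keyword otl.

Repeat the key across the ciphertext: otlot
o(14)−o(14): 0 → a
t(19)−t(19): 0 → a
w(22)−l(11): 11 → l
d(3)−o(14): -11≡15 → p
c(2)−t(19): -17≡9 → j

aalpj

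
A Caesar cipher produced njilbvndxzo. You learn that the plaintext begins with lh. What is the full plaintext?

lhgjztlbvxm

From the crib: n(13)−l(11)=2, so the shift is 2.
Subtract 2 from each ciphertext letter:
n(13): 13−2=11 → l
j(9): 9−2=7 → h
i(8): 8−2=6 → g
l(11): 11−2=9 → j
b(1): 1−2=-1≡25 → z
v(21): 21−2=19 → t
n(13): 13−2=11 → l
d(3): 3−2=1 → b
x(23): 23−2=21 → v
z(25): 25−2=23 → x
o(14): 14−2=12 → m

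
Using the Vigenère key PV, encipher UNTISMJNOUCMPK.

JIIDHHYIDPRHEF

Repeat the key across the message: PVPVPVPVPVPVPV
U(20)+P(15): 35≡9 → J
N(13)+V(21): 34≡8 → I
T(19)+P(15): 34≡8 → I
I(8)+V(21): 29≡3 → D
S(18)+P(15): 33≡7 → H
M(12)+V(21): 33≡7 → H
J(9)+P(15): 24 → Y
N(13)+V(21): 34≡8 → I
O(14)+P(15): 29≡3 → D
U(20)+V(21): 41≡15 → P
C(2)+P(15): 17 → R
M(12)+V(21): 33≡7 → H
P(15)+P(15): 30≡4 → E
K(10)+V(21): 31≡5 → F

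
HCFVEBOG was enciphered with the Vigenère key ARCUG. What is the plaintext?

Repeat the key across the ciphertext: ARCUGARC
H(7)−A(0): 7 → H
C(2)−R(17): -15≡11 → L
F(5)−C(2): 3 → D
V(21)−U(20): 1 → B
E(4)−G(6): -2≡24 → Y
B(1)−A(0): 1 → B
O(14)−R(17): -3≡23 → X
G(6)−C(2): 4 → E

HLDBYBXE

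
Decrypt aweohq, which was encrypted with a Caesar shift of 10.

qmuexg

a(0): 0−10=-10≡16 → q
w(22): 22−10=12 → m
e(4): 4−10=-6≡20 → u
o(14): 14−10=4 → e
h(7): 7−10=-3≡23 → x
q(16): 16−10=6 → g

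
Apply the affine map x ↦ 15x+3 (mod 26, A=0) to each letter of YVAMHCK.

ZGDBEHX

Y(24): 15·24+3=363≡25 → Z
V(21): 15·21+3=318≡6 → G
A(0): 15·0+3=3 → D
M(12): 15·12+3=183≡1 → B
H(7): 15·7+3=108≡4 → E
C(2): 15·2+3=33≡7 → H
K(10): 15·10+3=153≡23 → X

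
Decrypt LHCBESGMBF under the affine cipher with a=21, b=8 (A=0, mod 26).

The inverse of 21 mod 26 is 5, since 21·5=105≡1. Apply D(y)=5·(y−8) mod 26:
L(11): 5·(11−8)=15 → P
H(7): 5·(7−8)=-5≡21 → V
C(2): 5·(2−8)=-30≡22 → W
B(1): 5·(1−8)=-35≡17 → R
E(4): 5·(4−8)=-20≡6 → G
S(18): 5·(18−8)=50≡24 → Y
G(6): 5·(6−8)=-10≡16 → Q
M(12): 5·(12−8)=20 → U
B(1): 5·(1−8)=-35≡17 → R
F(5): 5·(5−8)=-15≡11 → L

PVWRGYQURL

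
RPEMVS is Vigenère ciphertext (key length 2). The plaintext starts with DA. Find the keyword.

OP

Subtract each crib letter from the matching ciphertext letter (mod 26):
R(17)−D(3)=14 → O
P(15)−A(0)=15 → P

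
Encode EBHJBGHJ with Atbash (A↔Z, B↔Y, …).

E(4) → V(21)
B(1) → Y(24)
H(7) → S(18)
J(9) → Q(16)
B(1) → Y(24)
G(6) → T(19)
H(7) → S(18)
J(9) → Q(16)

VYSQYTSQ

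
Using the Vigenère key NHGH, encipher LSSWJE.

YZYDWL

Repeat the key across the message: NHGHNH
L(11)+N(13): 24 → Y
S(18)+H(7): 25 → Z
S(18)+G(6): 24 → Y
W(22)+H(7): 29≡3 → D
J(9)+N(13): 22 → W
E(4)+H(7): 11 → L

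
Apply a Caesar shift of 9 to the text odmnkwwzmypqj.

o(14): 14+9=23 → x
d(3): 3+9=12 → m
m(12): 12+9=21 → v
n(13): 13+9=22 → w
k(10): 10+9=19 → t
w(22): 22+9=31≡5 → f
w(22): 22+9=31≡5 → f
z(25): 25+9=34≡8 → i
m(12): 12+9=21 → v
y(24): 24+9=33≡7 → h
p(15): 15+9=24 → y
q(16): 16+9=25 → z
j(9): 9+9=18 → s

xmvwtffivhyzs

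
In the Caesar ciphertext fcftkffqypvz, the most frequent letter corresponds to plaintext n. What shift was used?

18

The most frequent ciphertext letter is f (appears 4 times).
f is position 5; n is position 13.
Shift = -8≡18.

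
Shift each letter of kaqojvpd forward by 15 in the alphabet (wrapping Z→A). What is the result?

zpfdykes

k(10): 10+15=25 → z
a(0): 0+15=15 → p
q(16): 16+15=31≡5 → f
o(14): 14+15=29≡3 → d
j(9): 9+15=24 → y
v(21): 21+15=36≡10 → k
p(15): 15+15=30≡4 → e
d(3): 3+15=18 → s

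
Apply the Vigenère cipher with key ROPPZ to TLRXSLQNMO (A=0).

KZGMRCECBN

Repeat the key across the message: ROPPZROPPZ
T(19)+R(17): 36≡10 → K
L(11)+O(14): 25 → Z
R(17)+P(15): 32≡6 → G
X(23)+P(15): 38≡12 → M
S(18)+Z(25): 43≡17 → R
L(11)+R(17): 28≡2 → C
Q(16)+O(14): 30≡4 → E
N(13)+P(15): 28≡2 → C
M(12)+P(15): 27≡1 → B
O(14)+Z(25): 39≡13 → N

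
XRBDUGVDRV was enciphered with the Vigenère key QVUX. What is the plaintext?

Repeat the key across the ciphertext: QVUXQVUXQV
X(23)−Q(16): 7 → H
R(17)−V(21): -4≡22 → W
B(1)−U(20): -19≡7 → H
D(3)−X(23): -20≡6 → G
U(20)−Q(16): 4 → E
G(6)−V(21): -15≡11 → L
V(21)−U(20): 1 → B
D(3)−X(23): -20≡6 → G
R(17)−Q(16): 1 → B
V(21)−V(21): 0 → A

HWHGELBGBA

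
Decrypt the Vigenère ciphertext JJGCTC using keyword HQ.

Repeat the key across the ciphertext: HQHQHQ
J(9)−H(7): 2 → C
J(9)−Q(16): -7≡19 → T
G(6)−H(7): -1≡25 → Z
C(2)−Q(16): -14≡12 → M
T(19)−H(7): 12 → M
C(2)−Q(16): -14≡12 → M

CTZMMM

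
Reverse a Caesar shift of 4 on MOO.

IKK

M(12): 12−4=8 → I
O(14): 14−4=10 → K
O(14): 14−4=10 → K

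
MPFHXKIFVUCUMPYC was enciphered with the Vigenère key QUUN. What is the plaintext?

WVLUHQOSFAIHWVEP

Repeat the key across the ciphertext: QUUNQUUNQUUNQUUN
M(12)−Q(16): -4≡22 → W
P(15)−U(20): -5≡21 → V
F(5)−U(20): -15≡11 → L
H(7)−N(13): -6≡20 → U
X(23)−Q(16): 7 → H
K(10)−U(20): -10≡16 → Q
I(8)−U(20): -12≡14 → O
F(5)−N(13): -8≡18 → S
V(21)−Q(16): 5 → F
U(20)−U(20): 0 → A
C(2)−U(20): -18≡8 → I
U(20)−N(13): 7 → H
M(12)−Q(16): -4≡22 → W
P(15)−U(20): -5≡21 → V
Y(24)−U(20): 4 → E
C(2)−N(13): -11≡15 → P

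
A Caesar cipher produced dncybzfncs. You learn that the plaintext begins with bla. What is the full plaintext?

From the crib: d(3)−b(1)=2, so the shift is 2.
Subtract 2 from each ciphertext letter:
d(3): 3−2=1 → b
n(13): 13−2=11 → l
c(2): 2−2=0 → a
y(24): 24−2=22 → w
b(1): 1−2=-1≡25 → z
z(25): 25−2=23 → x
f(5): 5−2=3 → d
n(13): 13−2=11 → l
c(2): 2−2=0 → a
s(18): 18−2=16 → q

blawzxdlaq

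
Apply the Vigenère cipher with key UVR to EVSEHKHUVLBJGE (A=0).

Repeat the key across the message: UVRUVRUVRUVRUV
E(4)+U(20): 24 → Y
V(21)+V(21): 42≡16 → Q
S(18)+R(17): 35≡9 → J
E(4)+U(20): 24 → Y
H(7)+V(21): 28≡2 → C
K(10)+R(17): 27≡1 → B
H(7)+U(20): 27≡1 → B
U(20)+V(21): 41≡15 → P
V(21)+R(17): 38≡12 → M
L(11)+U(20): 31≡5 → F
B(1)+V(21): 22 → W
J(9)+R(17): 26≡0 → A
G(6)+U(20): 26≡0 → A
E(4)+V(21): 25 → Z

YQJYCBBPMFWAAZ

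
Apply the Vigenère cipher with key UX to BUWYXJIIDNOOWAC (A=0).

Repeat the key across the message: UXUXUXUXUXUXUXU
B(1)+U(20): 21 → V
U(20)+X(23): 43≡17 → R
W(22)+U(20): 42≡16 → Q
Y(24)+X(23): 47≡21 → V
X(23)+U(20): 43≡17 → R
J(9)+X(23): 32≡6 → G
I(8)+U(20): 28≡2 → C
I(8)+X(23): 31≡5 → F
D(3)+U(20): 23 → X
N(13)+X(23): 36≡10 → K
O(14)+U(20): 34≡8 → I
O(14)+X(23): 37≡11 → L
W(22)+U(20): 42≡16 → Q
A(0)+X(23): 23 → X
C(2)+U(20): 22 → W

VRQVRGCFXKILQXW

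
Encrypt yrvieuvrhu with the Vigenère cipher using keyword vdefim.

tuznmgqulz

Repeat the key across the message: vdefimvdef
y(24)+v(21): 45≡19 → t
r(17)+d(3): 20 → u
v(21)+e(4): 25 → z
i(8)+f(5): 13 → n
e(4)+i(8): 12 → m
u(20)+m(12): 32≡6 → g
v(21)+v(21): 42≡16 → q
r(17)+d(3): 20 → u
h(7)+e(4): 11 → l
u(20)+f(5): 25 → z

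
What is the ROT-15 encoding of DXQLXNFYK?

SMFAMCUNZ

D(3): 3+15=18 → S
X(23): 23+15=38≡12 → M
Q(16): 16+15=31≡5 → F
L(11): 11+15=26≡0 → A
X(23): 23+15=38≡12 → M
N(13): 13+15=28≡2 → C
F(5): 5+15=20 → U
Y(24): 24+15=39≡13 → N
K(10): 10+15=25 → Z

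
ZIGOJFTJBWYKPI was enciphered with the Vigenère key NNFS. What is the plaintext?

MVBWWSOROJTSCV

Repeat the key across the ciphertext: NNFSNNFSNNFSNN
Z(25)−N(13): 12 → M
I(8)−N(13): -5≡21 → V
G(6)−F(5): 1 → B
O(14)−S(18): -4≡22 → W
J(9)−N(13): -4≡22 → W
F(5)−N(13): -8≡18 → S
T(19)−F(5): 14 → O
J(9)−S(18): -9≡17 → R
B(1)−N(13): -12≡14 → O
W(22)−N(13): 9 → J
Y(24)−F(5): 19 → T
K(10)−S(18): -8≡18 → S
P(15)−N(13): 2 → C
I(8)−N(13): -5≡21 → V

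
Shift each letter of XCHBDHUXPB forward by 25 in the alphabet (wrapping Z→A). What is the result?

X(23): 23+25=48≡22 → W
C(2): 2+25=27≡1 → B
H(7): 7+25=32≡6 → G
B(1): 1+25=26≡0 → A
D(3): 3+25=28≡2 → C
H(7): 7+25=32≡6 → G
U(20): 20+25=45≡19 → T
X(23): 23+25=48≡22 → W
P(15): 15+25=40≡14 → O
B(1): 1+25=26≡0 → A

WBGACGTWOA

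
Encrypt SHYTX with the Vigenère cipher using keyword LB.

DIJUI

Repeat the key across the message: LBLBL
S(18)+L(11): 29≡3 → D
H(7)+B(1): 8 → I
Y(24)+L(11): 35≡9 → J
T(19)+B(1): 20 → U
X(23)+L(11): 34≡8 → I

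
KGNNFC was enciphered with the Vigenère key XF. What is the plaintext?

NBQIIX

Repeat the key across the ciphertext: XFXFXF
K(10)−X(23): -13≡13 → N
G(6)−F(5): 1 → B
N(13)−X(23): -10≡16 → Q
N(13)−F(5): 8 → I
F(5)−X(23): -18≡8 → I
C(2)−F(5): -3≡23 → X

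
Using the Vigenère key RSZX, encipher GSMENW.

XKLBEO

Repeat the key across the message: RSZXRS
G(6)+R(17): 23 → X
S(18)+S(18): 36≡10 → K
M(12)+Z(25): 37≡11 → L
E(4)+X(23): 27≡1 → B
N(13)+R(17): 30≡4 → E
W(22)+S(18): 40≡14 → O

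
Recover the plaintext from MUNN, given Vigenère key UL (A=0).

Repeat the key across the ciphertext: ULUL
M(12)−U(20): -8≡18 → S
U(20)−L(11): 9 → J
N(13)−U(20): -7≡19 → T
N(13)−L(11): 2 → C

SJTC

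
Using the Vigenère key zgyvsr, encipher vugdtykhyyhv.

Repeat the key across the message: zgyvsrzgyvsr
v(21)+z(25): 46≡20 → u
u(20)+g(6): 26≡0 → a
g(6)+y(24): 30≡4 → e
d(3)+v(21): 24 → y
t(19)+s(18): 37≡11 → l
y(24)+r(17): 41≡15 → p
k(10)+z(25): 35≡9 → j
h(7)+g(6): 13 → n
y(24)+y(24): 48≡22 → w
y(24)+v(21): 45≡19 → t
h(7)+s(18): 25 → z
v(21)+r(17): 38≡12 → m

uaeylpjnwtzm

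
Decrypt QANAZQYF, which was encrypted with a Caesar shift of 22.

Q(16): 16−22=-6≡20 → U
A(0): 0−22=-22≡4 → E
N(13): 13−22=-9≡17 → R
A(0): 0−22=-22≡4 → E
Z(25): 25−22=3 → D
Q(16): 16−22=-6≡20 → U
Y(24): 24−22=2 → C
F(5): 5−22=-17≡9 → J

UEREDUCJ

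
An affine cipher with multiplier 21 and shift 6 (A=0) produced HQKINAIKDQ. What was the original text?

The inverse of 21 mod 26 is 5, since 21·5=105≡1. Apply D(y)=5·(y−6) mod 26:
H(7): 5·(7−6)=5 → F
Q(16): 5·(16−6)=50≡24 → Y
K(10): 5·(10−6)=20 → U
I(8): 5·(8−6)=10 → K
N(13): 5·(13−6)=35≡9 → J
A(0): 5·(0−6)=-30≡22 → W
I(8): 5·(8−6)=10 → K
K(10): 5·(10−6)=20 → U
D(3): 5·(3−6)=-15≡11 → L
Q(16): 5·(16−6)=50≡24 → Y

FYUKJWKULY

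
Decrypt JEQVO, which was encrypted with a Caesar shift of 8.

BWING

J(9): 9−8=1 → B
E(4): 4−8=-4≡22 → W
Q(16): 16−8=8 → I
V(21): 21−8=13 → N
O(14): 14−8=6 → G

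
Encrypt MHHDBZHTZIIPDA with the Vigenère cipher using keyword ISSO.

Repeat the key across the message: ISSOISSOISSOIS
M(12)+I(8): 20 → U
H(7)+S(18): 25 → Z
H(7)+S(18): 25 → Z
D(3)+O(14): 17 → R
B(1)+I(8): 9 → J
Z(25)+S(18): 43≡17 → R
H(7)+S(18): 25 → Z
T(19)+O(14): 33≡7 → H
Z(25)+I(8): 33≡7 → H
I(8)+S(18): 26≡0 → A
I(8)+S(18): 26≡0 → A
P(15)+O(14): 29≡3 → D
D(3)+I(8): 11 → L
A(0)+S(18): 18 → S

UZZRJRZHHAADLS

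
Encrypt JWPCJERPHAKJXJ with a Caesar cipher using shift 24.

HUNAHCPNFYIHVH

J(9): 9+24=33≡7 → H
W(22): 22+24=46≡20 → U
P(15): 15+24=39≡13 → N
C(2): 2+24=26≡0 → A
J(9): 9+24=33≡7 → H
E(4): 4+24=28≡2 → C
R(17): 17+24=41≡15 → P
P(15): 15+24=39≡13 → N
H(7): 7+24=31≡5 → F
A(0): 0+24=24 → Y
K(10): 10+24=34≡8 → I
J(9): 9+24=33≡7 → H
X(23): 23+24=47≡21 → V
J(9): 9+24=33≡7 → H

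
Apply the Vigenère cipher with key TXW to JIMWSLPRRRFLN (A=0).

Repeat the key across the message: TXWTXWTXWTXWT
J(9)+T(19): 28≡2 → C
I(8)+X(23): 31≡5 → F
M(12)+W(22): 34≡8 → I
W(22)+T(19): 41≡15 → P
S(18)+X(23): 41≡15 → P
L(11)+W(22): 33≡7 → H
P(15)+T(19): 34≡8 → I
R(17)+X(23): 40≡14 → O
R(17)+W(22): 39≡13 → N
R(17)+T(19): 36≡10 → K
F(5)+X(23): 28≡2 → C
L(11)+W(22): 33≡7 → H
N(13)+T(19): 32≡6 → G

CFIPPHIONKCHG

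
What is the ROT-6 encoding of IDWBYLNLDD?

I(8): 8+6=14 → O
D(3): 3+6=9 → J
W(22): 22+6=28≡2 → C
B(1): 1+6=7 → H
Y(24): 24+6=30≡4 → E
L(11): 11+6=17 → R
N(13): 13+6=19 → T
L(11): 11+6=17 → R
D(3): 3+6=9 → J
D(3): 3+6=9 → J

OJCHERTRJJ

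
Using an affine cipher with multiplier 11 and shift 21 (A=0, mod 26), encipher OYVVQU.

TZSSPH

O(14): 11·14+21=175≡19 → T
Y(24): 11·24+21=285≡25 → Z
V(21): 11·21+21=252≡18 → S
V(21): 11·21+21=252≡18 → S
Q(16): 11·16+21=197≡15 → P
U(20): 11·20+21=241≡7 → H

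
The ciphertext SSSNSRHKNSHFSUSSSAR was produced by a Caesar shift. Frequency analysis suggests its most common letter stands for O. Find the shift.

4

The most frequent ciphertext letter is S (appears 9 times).
S is position 18; O is position 14.
Shift = 4.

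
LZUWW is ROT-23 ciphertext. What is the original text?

OCXZZ

L(11): 11−23=-12≡14 → O
Z(25): 25−23=2 → C
U(20): 20−23=-3≡23 → X
W(22): 22−23=-1≡25 → Z
W(22): 22−23=-1≡25 → Z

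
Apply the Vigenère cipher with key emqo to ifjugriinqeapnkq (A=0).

mrzikdywrcuotzae

Repeat the key across the message: emqoemqoemqoemqo
i(8)+e(4): 12 → m
f(5)+m(12): 17 → r
j(9)+q(16): 25 → z
u(20)+o(14): 34≡8 → i
g(6)+e(4): 10 → k
r(17)+m(12): 29≡3 → d
i(8)+q(16): 24 → y
i(8)+o(14): 22 → w
n(13)+e(4): 17 → r
q(16)+m(12): 28≡2 → c
e(4)+q(16): 20 → u
a(0)+o(14): 14 → o
p(15)+e(4): 19 → t
n(13)+m(12): 25 → z
k(10)+q(16): 26≡0 → a
q(16)+o(14): 30≡4 → e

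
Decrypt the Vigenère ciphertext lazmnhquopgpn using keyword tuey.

sgvounmwvvcru

Repeat the key across the ciphertext: tueytueytueyt
l(11)−t(19): -8≡18 → s
a(0)−u(20): -20≡6 → g
z(25)−e(4): 21 → v
m(12)−y(24): -12≡14 → o
n(13)−t(19): -6≡20 → u
h(7)−u(20): -13≡13 → n
q(16)−e(4): 12 → m
u(20)−y(24): -4≡22 → w
o(14)−t(19): -5≡21 → v
p(15)−u(20): -5≡21 → v
g(6)−e(4): 2 → c
p(15)−y(24): -9≡17 → r
n(13)−t(19): -6≡20 → u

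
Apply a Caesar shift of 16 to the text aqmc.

qgcs

a(0): 0+16=16 → q
q(16): 16+16=32≡6 → g
m(12): 12+16=28≡2 → c
c(2): 2+16=18 → s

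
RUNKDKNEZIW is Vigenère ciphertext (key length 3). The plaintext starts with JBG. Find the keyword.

ITH

Subtract each crib letter from the matching ciphertext letter (mod 26):
R(17)−J(9)=8 → I
U(20)−B(1)=19 → T
N(13)−G(6)=7 → H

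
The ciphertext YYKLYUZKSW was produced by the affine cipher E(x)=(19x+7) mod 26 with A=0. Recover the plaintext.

FFHSFNQHRJ

The inverse of 19 mod 26 is 11, since 19·11=209≡1. Apply D(y)=11·(y−7) mod 26:
Y(24): 11·(24−7)=187≡5 → F
Y(24): 11·(24−7)=187≡5 → F
K(10): 11·(10−7)=33≡7 → H
L(11): 11·(11−7)=44≡18 → S
Y(24): 11·(24−7)=187≡5 → F
U(20): 11·(20−7)=143≡13 → N
Z(25): 11·(25−7)=198≡16 → Q
K(10): 11·(10−7)=33≡7 → H
S(18): 11·(18−7)=121≡17 → R
W(22): 11·(22−7)=165≡9 → J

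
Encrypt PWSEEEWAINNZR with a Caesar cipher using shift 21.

P(15): 15+21=36≡10 → K
W(22): 22+21=43≡17 → R
S(18): 18+21=39≡13 → N
E(4): 4+21=25 → Z
E(4): 4+21=25 → Z
E(4): 4+21=25 → Z
W(22): 22+21=43≡17 → R
A(0): 0+21=21 → V
I(8): 8+21=29≡3 → D
N(13): 13+21=34≡8 → I
N(13): 13+21=34≡8 → I
Z(25): 25+21=46≡20 → U
R(17): 17+21=38≡12 → M

KRNZZZRVDIIUM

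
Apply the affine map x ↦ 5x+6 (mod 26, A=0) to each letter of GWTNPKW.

G(6): 5·6+6=36≡10 → K
W(22): 5·22+6=116≡12 → M
T(19): 5·19+6=101≡23 → X
N(13): 5·13+6=71≡19 → T
P(15): 5·15+6=81≡3 → D
K(10): 5·10+6=56≡4 → E
W(22): 5·22+6=116≡12 → M

KMXTDEM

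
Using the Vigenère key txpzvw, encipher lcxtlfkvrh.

Repeat the key across the message: txpzvwtxpz
l(11)+t(19): 30≡4 → e
c(2)+x(23): 25 → z
x(23)+p(15): 38≡12 → m
t(19)+z(25): 44≡18 → s
l(11)+v(21): 32≡6 → g
f(5)+w(22): 27≡1 → b
k(10)+t(19): 29≡3 → d
v(21)+x(23): 44≡18 → s
r(17)+p(15): 32≡6 → g
h(7)+z(25): 32≡6 → g

ezmsgbdsgg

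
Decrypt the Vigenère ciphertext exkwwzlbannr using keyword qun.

Repeat the key across the ciphertext: qunqunqunqun
e(4)−q(16): -12≡14 → o
x(23)−u(20): 3 → d
k(10)−n(13): -3≡23 → x
w(22)−q(16): 6 → g
w(22)−u(20): 2 → c
z(25)−n(13): 12 → m
l(11)−q(16): -5≡21 → v
b(1)−u(20): -19≡7 → h
a(0)−n(13): -13≡13 → n
n(13)−q(16): -3≡23 → x
n(13)−u(20): -7≡19 → t
r(17)−n(13): 4 → e

odxgcmvhnxte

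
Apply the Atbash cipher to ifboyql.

ruylbjo

i(8) → r(17)
f(5) → u(20)
b(1) → y(24)
o(14) → l(11)
y(24) → b(1)
q(16) → j(9)
l(11) → o(14)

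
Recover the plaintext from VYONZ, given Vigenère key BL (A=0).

Repeat the key across the ciphertext: BLBLB
V(21)−B(1): 20 → U
Y(24)−L(11): 13 → N
O(14)−B(1): 13 → N
N(13)−L(11): 2 → C
Z(25)−B(1): 24 → Y

UNNCY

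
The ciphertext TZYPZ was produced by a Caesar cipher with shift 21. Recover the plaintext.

YEDUE

T(19): 19−21=-2≡24 → Y
Z(25): 25−21=4 → E
Y(24): 24−21=3 → D
P(15): 15−21=-6≡20 → U
Z(25): 25−21=4 → E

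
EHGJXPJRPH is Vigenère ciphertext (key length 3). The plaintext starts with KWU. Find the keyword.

ULM

Subtract each crib letter from the matching ciphertext letter (mod 26):
E(4)−K(10)=-6≡20 → U
H(7)−W(22)=-15≡11 → L
G(6)−U(20)=-14≡12 → M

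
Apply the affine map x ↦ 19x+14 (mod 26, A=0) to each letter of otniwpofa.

o(14): 19·14+14=280≡20 → u
t(19): 19·19+14=375≡11 → l
n(13): 19·13+14=261≡1 → b
i(8): 19·8+14=166≡10 → k
w(22): 19·22+14=432≡16 → q
p(15): 19·15+14=299≡13 → n
o(14): 19·14+14=280≡20 → u
f(5): 19·5+14=109≡5 → f
a(0): 19·0+14=14 → o

ulbkqnufo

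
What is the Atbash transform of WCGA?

DXTZ

W(22) → D(3)
C(2) → X(23)
G(6) → T(19)
A(0) → Z(25)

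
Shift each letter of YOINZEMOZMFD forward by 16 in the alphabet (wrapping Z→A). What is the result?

OEYDPUCEPCVT

Y(24): 24+16=40≡14 → O
O(14): 14+16=30≡4 → E
I(8): 8+16=24 → Y
N(13): 13+16=29≡3 → D
Z(25): 25+16=41≡15 → P
E(4): 4+16=20 → U
M(12): 12+16=28≡2 → C
O(14): 14+16=30≡4 → E
Z(25): 25+16=41≡15 → P
M(12): 12+16=28≡2 → C
F(5): 5+16=21 → V
D(3): 3+16=19 → T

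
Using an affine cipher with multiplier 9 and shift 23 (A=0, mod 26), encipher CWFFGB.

PNQQZG

C(2): 9·2+23=41≡15 → P
W(22): 9·22+23=221≡13 → N
F(5): 9·5+23=68≡16 → Q
F(5): 9·5+23=68≡16 → Q
G(6): 9·6+23=77≡25 → Z
B(1): 9·1+23=32≡6 → G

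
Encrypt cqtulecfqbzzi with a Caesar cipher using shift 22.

ympqhaybmxvve

c(2): 2+22=24 → y
q(16): 16+22=38≡12 → m
t(19): 19+22=41≡15 → p
u(20): 20+22=42≡16 → q
l(11): 11+22=33≡7 → h
e(4): 4+22=26≡0 → a
c(2): 2+22=24 → y
f(5): 5+22=27≡1 → b
q(16): 16+22=38≡12 → m
b(1): 1+22=23 → x
z(25): 25+22=47≡21 → v
z(25): 25+22=47≡21 → v
i(8): 8+22=30≡4 → e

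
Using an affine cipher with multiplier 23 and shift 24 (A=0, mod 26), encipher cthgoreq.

c(2): 23·2+24=70≡18 → s
t(19): 23·19+24=461≡19 → t
h(7): 23·7+24=185≡3 → d
g(6): 23·6+24=162≡6 → g
o(14): 23·14+24=346≡8 → i
r(17): 23·17+24=415≡25 → z
e(4): 23·4+24=116≡12 → m
q(16): 23·16+24=392≡2 → c

stdgizmc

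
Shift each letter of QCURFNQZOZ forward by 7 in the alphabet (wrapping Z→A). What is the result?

XJBYMUXGVG

Q(16): 16+7=23 → X
C(2): 2+7=9 → J
U(20): 20+7=27≡1 → B
R(17): 17+7=24 → Y
F(5): 5+7=12 → M
N(13): 13+7=20 → U
Q(16): 16+7=23 → X
Z(25): 25+7=32≡6 → G
O(14): 14+7=21 → V
Z(25): 25+7=32≡6 → G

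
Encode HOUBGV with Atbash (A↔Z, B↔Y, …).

H(7) → S(18)
O(14) → L(11)
U(20) → F(5)
B(1) → Y(24)
G(6) → T(19)
V(21) → E(4)

SLFYTE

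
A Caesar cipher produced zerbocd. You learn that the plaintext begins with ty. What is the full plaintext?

From the crib: z(25)−t(19)=6, so the shift is 6.
Subtract 6 from each ciphertext letter:
z(25): 25−6=19 → t
e(4): 4−6=-2≡24 → y
r(17): 17−6=11 → l
b(1): 1−6=-5≡21 → v
o(14): 14−6=8 → i
c(2): 2−6=-4≡22 → w
d(3): 3−6=-3≡23 → x

tylviwx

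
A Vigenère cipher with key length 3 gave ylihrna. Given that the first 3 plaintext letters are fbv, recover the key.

Subtract each crib letter from the matching ciphertext letter (mod 26):
y(24)−f(5)=19 → t
l(11)−b(1)=10 → k
i(8)−v(21)=-13≡13 → n

tkn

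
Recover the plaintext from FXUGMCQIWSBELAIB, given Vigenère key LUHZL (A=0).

Repeat the key across the ciphertext: LUHZLLUHZLLUHZLL
F(5)−L(11): -6≡20 → U
X(23)−U(20): 3 → D
U(20)−H(7): 13 → N
G(6)−Z(25): -19≡7 → H
M(12)−L(11): 1 → B
C(2)−L(11): -9≡17 → R
Q(16)−U(20): -4≡22 → W
I(8)−H(7): 1 → B
W(22)−Z(25): -3≡23 → X
S(18)−L(11): 7 → H
B(1)−L(11): -10≡16 → Q
E(4)−U(20): -16≡10 → K
L(11)−H(7): 4 → E
A(0)−Z(25): -25≡1 → B
I(8)−L(11): -3≡23 → X
B(1)−L(11): -10≡16 → Q

UDNHBRWBXHQKEBXQ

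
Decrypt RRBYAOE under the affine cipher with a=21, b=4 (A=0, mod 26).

The inverse of 21 mod 26 is 5, since 21·5=105≡1. Apply D(y)=5·(y−4) mod 26:
R(17): 5·(17−4)=65≡13 → N
R(17): 5·(17−4)=65≡13 → N
B(1): 5·(1−4)=-15≡11 → L
Y(24): 5·(24−4)=100≡22 → W
A(0): 5·(0−4)=-20≡6 → G
O(14): 5·(14−4)=50≡24 → Y
E(4): 5·(4−4)=0 → A

NNLWGYA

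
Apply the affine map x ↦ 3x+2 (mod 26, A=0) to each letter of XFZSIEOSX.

X(23): 3·23+2=71≡19 → T
F(5): 3·5+2=17 → R
Z(25): 3·25+2=77≡25 → Z
S(18): 3·18+2=56≡4 → E
I(8): 3·8+2=26≡0 → A
E(4): 3·4+2=14 → O
O(14): 3·14+2=44≡18 → S
S(18): 3·18+2=56≡4 → E
X(23): 3·23+2=71≡19 → T

TRZEAOSET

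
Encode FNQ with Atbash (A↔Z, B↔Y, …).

UMJ

F(5) → U(20)
N(13) → M(12)
Q(16) → J(9)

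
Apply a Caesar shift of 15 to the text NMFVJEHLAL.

N(13): 13+15=28≡2 → C
M(12): 12+15=27≡1 → B
F(5): 5+15=20 → U
V(21): 21+15=36≡10 → K
J(9): 9+15=24 → Y
E(4): 4+15=19 → T
H(7): 7+15=22 → W
L(11): 11+15=26≡0 → A
A(0): 0+15=15 → P
L(11): 11+15=26≡0 → A

CBUKYTWAPA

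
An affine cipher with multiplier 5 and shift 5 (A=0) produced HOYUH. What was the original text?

QHJDQ

The inverse of 5 mod 26 is 21, since 5·21=105≡1. Apply D(y)=21·(y−5) mod 26:
H(7): 21·(7−5)=42≡16 → Q
O(14): 21·(14−5)=189≡7 → H
Y(24): 21·(24−5)=399≡9 → J
U(20): 21·(20−5)=315≡3 → D
H(7): 21·(7−5)=42≡16 → Q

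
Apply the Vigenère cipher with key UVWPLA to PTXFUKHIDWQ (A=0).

Repeat the key across the message: UVWPLAUVWPL
P(15)+U(20): 35≡9 → J
T(19)+V(21): 40≡14 → O
X(23)+W(22): 45≡19 → T
F(5)+P(15): 20 → U
U(20)+L(11): 31≡5 → F
K(10)+A(0): 10 → K
H(7)+U(20): 27≡1 → B
I(8)+V(21): 29≡3 → D
D(3)+W(22): 25 → Z
W(22)+P(15): 37≡11 → L
Q(16)+L(11): 27≡1 → B

JOTUFKBDZLB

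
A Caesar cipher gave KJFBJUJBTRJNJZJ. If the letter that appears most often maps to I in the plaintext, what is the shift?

1

The most frequent ciphertext letter is J (appears 6 times).
J is position 9; I is position 8.
Shift = 1.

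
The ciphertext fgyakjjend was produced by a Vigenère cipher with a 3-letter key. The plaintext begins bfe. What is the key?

Subtract each crib letter from the matching ciphertext letter (mod 26):
f(5)−b(1)=4 → e
g(6)−f(5)=1 → b
y(24)−e(4)=20 → u

ebu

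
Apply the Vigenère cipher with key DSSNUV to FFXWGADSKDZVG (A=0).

IXPJAVGKCQTQJ

Repeat the key across the message: DSSNUVDSSNUVD
F(5)+D(3): 8 → I
F(5)+S(18): 23 → X
X(23)+S(18): 41≡15 → P
W(22)+N(13): 35≡9 → J
G(6)+U(20): 26≡0 → A
A(0)+V(21): 21 → V
D(3)+D(3): 6 → G
S(18)+S(18): 36≡10 → K
K(10)+S(18): 28≡2 → C
D(3)+N(13): 16 → Q
Z(25)+U(20): 45≡19 → T
V(21)+V(21): 42≡16 → Q
G(6)+D(3): 9 → J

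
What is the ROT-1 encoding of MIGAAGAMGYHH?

M(12): 12+1=13 → N
I(8): 8+1=9 → J
G(6): 6+1=7 → H
A(0): 0+1=1 → B
A(0): 0+1=1 → B
G(6): 6+1=7 → H
A(0): 0+1=1 → B
M(12): 12+1=13 → N
G(6): 6+1=7 → H
Y(24): 24+1=25 → Z
H(7): 7+1=8 → I
H(7): 7+1=8 → I

NJHBBHBNHZII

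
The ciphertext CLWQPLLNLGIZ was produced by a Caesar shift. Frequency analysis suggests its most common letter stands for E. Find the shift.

7

The most frequent ciphertext letter is L (appears 4 times).
L is position 11; E is position 4.
Shift = 7.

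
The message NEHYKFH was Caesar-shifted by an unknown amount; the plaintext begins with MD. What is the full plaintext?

From the crib: N(13)−M(12)=1, so the shift is 1.
Subtract 1 from each ciphertext letter:
N(13): 13−1=12 → M
E(4): 4−1=3 → D
H(7): 7−1=6 → G
Y(24): 24−1=23 → X
K(10): 10−1=9 → J
F(5): 5−1=4 → E
H(7): 7−1=6 → G

MDGXJEG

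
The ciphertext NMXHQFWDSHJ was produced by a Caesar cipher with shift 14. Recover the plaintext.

N(13): 13−14=-1≡25 → Z
M(12): 12−14=-2≡24 → Y
X(23): 23−14=9 → J
H(7): 7−14=-7≡19 → T
Q(16): 16−14=2 → C
F(5): 5−14=-9≡17 → R
W(22): 22−14=8 → I
D(3): 3−14=-11≡15 → P
S(18): 18−14=4 → E
H(7): 7−14=-7≡19 → T
J(9): 9−14=-5≡21 → V

ZYJTCRIPETV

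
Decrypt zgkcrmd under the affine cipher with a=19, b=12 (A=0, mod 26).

nmeudaf

The inverse of 19 mod 26 is 11, since 19·11=209≡1. Apply D(y)=11·(y−12) mod 26:
z(25): 11·(25−12)=143≡13 → n
g(6): 11·(6−12)=-66≡12 → m
k(10): 11·(10−12)=-22≡4 → e
c(2): 11·(2−12)=-110≡20 → u
r(17): 11·(17−12)=55≡3 → d
m(12): 11·(12−12)=0 → a
d(3): 11·(3−12)=-99≡5 → f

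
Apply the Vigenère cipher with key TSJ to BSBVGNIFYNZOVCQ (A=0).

Repeat the key across the message: TSJTSJTSJTSJTSJ
B(1)+T(19): 20 → U
S(18)+S(18): 36≡10 → K
B(1)+J(9): 10 → K
V(21)+T(19): 40≡14 → O
G(6)+S(18): 24 → Y
N(13)+J(9): 22 → W
I(8)+T(19): 27≡1 → B
F(5)+S(18): 23 → X
Y(24)+J(9): 33≡7 → H
N(13)+T(19): 32≡6 → G
Z(25)+S(18): 43≡17 → R
O(14)+J(9): 23 → X
V(21)+T(19): 40≡14 → O
C(2)+S(18): 20 → U
Q(16)+J(9): 25 → Z

UKKOYWBXHGRXOUZ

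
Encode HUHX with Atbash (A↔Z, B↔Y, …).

H(7) → S(18)
U(20) → F(5)
H(7) → S(18)
X(23) → C(2)

SFSC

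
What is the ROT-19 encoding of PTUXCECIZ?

IMNQVXVBS

P(15): 15+19=34≡8 → I
T(19): 19+19=38≡12 → M
U(20): 20+19=39≡13 → N
X(23): 23+19=42≡16 → Q
C(2): 2+19=21 → V
E(4): 4+19=23 → X
C(2): 2+19=21 → V
I(8): 8+19=27≡1 → B
Z(25): 25+19=44≡18 → S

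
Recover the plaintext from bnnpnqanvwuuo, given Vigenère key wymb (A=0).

Repeat the key across the ciphertext: wymbwymbwymbw
b(1)−w(22): -21≡5 → f
n(13)−y(24): -11≡15 → p
n(13)−m(12): 1 → b
p(15)−b(1): 14 → o
n(13)−w(22): -9≡17 → r
q(16)−y(24): -8≡18 → s
a(0)−m(12): -12≡14 → o
n(13)−b(1): 12 → m
v(21)−w(22): -1≡25 → z
w(22)−y(24): -2≡24 → y
u(20)−m(12): 8 → i
u(20)−b(1): 19 → t
o(14)−w(22): -8≡18 → s

fpborsomzyits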